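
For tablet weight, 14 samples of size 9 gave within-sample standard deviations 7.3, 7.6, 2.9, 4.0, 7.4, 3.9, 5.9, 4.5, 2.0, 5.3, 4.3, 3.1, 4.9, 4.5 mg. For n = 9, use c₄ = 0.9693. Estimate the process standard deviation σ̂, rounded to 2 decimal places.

s̄ = (7.3 + 7.6 + 2.9 + 4.0 + 7.4 + 3.9 + 5.9 + 4.5 + 2.0 + 5.3 + 4.3 + 3.1 + 4.9 + 4.5) / 14 = 4.8286
σ̂ = s̄ / c₄ = 4.8286 / 0.9693 = 4.9815

4.98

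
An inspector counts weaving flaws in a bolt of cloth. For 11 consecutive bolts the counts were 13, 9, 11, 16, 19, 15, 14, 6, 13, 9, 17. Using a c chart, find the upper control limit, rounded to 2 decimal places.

c̄ = (13 + 9 + 11 + 16 + 19 + 15 + 14 + 6 + 13 + 9 + 17) / 11 = 142 / 11 = 12.9091
UCL = c̄ + 3√c̄ = 12.9091 + 3 × √12.9091 = 12.9091 + 3 × 3.5929 = 23.6879

23.69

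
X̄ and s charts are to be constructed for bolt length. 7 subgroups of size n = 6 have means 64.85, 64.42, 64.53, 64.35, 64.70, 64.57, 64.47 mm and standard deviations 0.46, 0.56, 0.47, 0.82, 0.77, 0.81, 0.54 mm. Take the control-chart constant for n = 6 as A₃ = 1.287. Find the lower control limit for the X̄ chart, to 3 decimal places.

X̄̄ = (64.85 + 64.42 + 64.53 + 64.35 + 64.70 + 64.57 + 64.47) / 7 = 64.5557
s̄ = (0.46 + 0.56 + 0.47 + 0.82 + 0.77 + 0.81 + 0.54) / 7 = 0.6329
LCL = X̄̄ − A₃·s̄ = 64.5557 − 1.287 × 0.6329 = 63.7412

63.741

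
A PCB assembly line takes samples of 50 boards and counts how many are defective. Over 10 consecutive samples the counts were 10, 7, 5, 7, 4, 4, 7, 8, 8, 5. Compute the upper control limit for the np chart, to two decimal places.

p̄ = Σdᵢ / (k·n) = 65 / (10 × 50) = 0.13000
UCL = np̄ + 3·√(np̄(1−p̄)) = 6.5000 + 3 × √(6.5000×0.87000) = 6.5000 + 3 × 2.3780 = 13.6341

13.63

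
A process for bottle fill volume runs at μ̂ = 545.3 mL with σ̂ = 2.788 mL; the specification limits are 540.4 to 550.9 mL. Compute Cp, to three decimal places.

Cp = (USL − LSL) / (6σ̂) = (550.9 − 540.4) / (6 × 2.788) = 10.5000 / 16.7280 = 0.6277

0.628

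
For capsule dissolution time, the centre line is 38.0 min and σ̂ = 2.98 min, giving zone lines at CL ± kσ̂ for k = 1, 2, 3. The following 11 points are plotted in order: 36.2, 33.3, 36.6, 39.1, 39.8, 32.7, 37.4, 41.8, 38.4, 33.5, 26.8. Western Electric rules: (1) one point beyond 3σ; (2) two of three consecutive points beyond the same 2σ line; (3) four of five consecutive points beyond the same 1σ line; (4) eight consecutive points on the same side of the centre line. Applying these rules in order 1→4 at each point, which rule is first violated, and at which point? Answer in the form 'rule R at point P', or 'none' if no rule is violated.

rule 1 at point 11

Zone of each point (C = within 1σ̂, B = 1σ̂–2σ̂, A = 2σ̂–3σ̂, * = beyond 3σ̂; sign = side of CL): 1:-C, 2:-B, 3:-C, 4:+C, 5:+C, 6:-B, 7:-C, 8:+B, 9:+C, 10:-B, 11:-*
Rule 1 (one point beyond the 3σ limits) is satisfied at point 11.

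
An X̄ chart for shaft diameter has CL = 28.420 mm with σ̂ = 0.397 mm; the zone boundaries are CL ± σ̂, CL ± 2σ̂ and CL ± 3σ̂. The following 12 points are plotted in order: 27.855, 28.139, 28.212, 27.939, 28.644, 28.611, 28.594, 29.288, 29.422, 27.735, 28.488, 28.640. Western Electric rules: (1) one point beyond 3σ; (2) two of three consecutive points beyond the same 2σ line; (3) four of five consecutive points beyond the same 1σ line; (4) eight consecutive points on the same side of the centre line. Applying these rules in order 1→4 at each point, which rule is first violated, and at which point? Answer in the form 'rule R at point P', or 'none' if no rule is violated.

rule 2 at point 9

Zone of each point (C = within 1σ̂, B = 1σ̂–2σ̂, A = 2σ̂–3σ̂, * = beyond 3σ̂; sign = side of CL): 1:-B, 2:-C, 3:-C, 4:-B, 5:+C, 6:+C, 7:+C, 8:+A, 9:+A, 10:-B, 11:+C, 12:+C
Rule 2 (two of three consecutive points beyond the same 2σ limit) is satisfied at point 9.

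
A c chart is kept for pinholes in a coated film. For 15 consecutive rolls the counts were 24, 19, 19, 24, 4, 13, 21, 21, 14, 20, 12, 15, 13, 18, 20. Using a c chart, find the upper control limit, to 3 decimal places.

29.551

c̄ = (24 + 19 + 19 + 24 + 4 + 13 + 21 + 21 + 14 + 20 + 12 + 15 + 13 + 18 + 20) / 15 = 257 / 15 = 17.1333
UCL = c̄ + 3√c̄ = 17.1333 + 3 × √17.1333 = 17.1333 + 3 × 4.1392 = 29.5511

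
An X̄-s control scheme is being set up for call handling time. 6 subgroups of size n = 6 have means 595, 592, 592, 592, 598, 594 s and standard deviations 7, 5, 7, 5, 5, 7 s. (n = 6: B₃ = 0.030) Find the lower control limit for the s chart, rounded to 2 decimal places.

0.18

s̄ = (7 + 5 + 7 + 5 + 5 + 7) / 6 = 6.0000
LCL_s = B₃·s̄ = 0.030 × 6.0000 = 0.1800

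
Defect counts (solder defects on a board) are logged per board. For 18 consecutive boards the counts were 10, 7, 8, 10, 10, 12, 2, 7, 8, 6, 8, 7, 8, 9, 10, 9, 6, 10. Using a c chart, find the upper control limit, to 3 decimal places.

16.740

c̄ = (10 + 7 + 8 + 10 + 10 + 12 + 2 + 7 + 8 + 6 + 8 + 7 + 8 + 9 + 10 + 9 + 6 + 10) / 18 = 147 / 18 = 8.1667
UCL = c̄ + 3√c̄ = 8.1667 + 3 × √8.1667 = 8.1667 + 3 × 2.8577 = 16.7399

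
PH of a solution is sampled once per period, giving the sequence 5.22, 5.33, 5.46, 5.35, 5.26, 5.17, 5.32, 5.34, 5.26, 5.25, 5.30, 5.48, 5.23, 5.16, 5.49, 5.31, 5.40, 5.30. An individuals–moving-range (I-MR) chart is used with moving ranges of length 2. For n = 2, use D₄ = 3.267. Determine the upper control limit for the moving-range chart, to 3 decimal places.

0.392

Moving ranges: 0.11, 0.13, 0.11, 0.09, 0.09, 0.15, 0.02, 0.08, 0.01, 0.05, 0.18, 0.25, 0.07, 0.33, 0.18, 0.09, 0.10; M̄R̄ = 2.0400 / 17 = 0.1200
UCL_MR = D₄·M̄R̄ = 3.267 × 0.1200 = 0.3920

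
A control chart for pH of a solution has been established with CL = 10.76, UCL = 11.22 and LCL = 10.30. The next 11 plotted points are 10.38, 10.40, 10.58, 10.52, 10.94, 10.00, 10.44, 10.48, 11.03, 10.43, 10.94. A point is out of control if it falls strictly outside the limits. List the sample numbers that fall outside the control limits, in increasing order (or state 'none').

Compare each point to [10.30, 11.22]: sample 6 = 10.00 < LCL.

6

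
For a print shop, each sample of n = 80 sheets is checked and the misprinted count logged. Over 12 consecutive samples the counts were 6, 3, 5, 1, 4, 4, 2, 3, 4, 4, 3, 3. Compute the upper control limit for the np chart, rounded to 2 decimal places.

p̄ = Σdᵢ / (k·n) = 42 / (12 × 80) = 0.04375
UCL = np̄ + 3·√(np̄(1−p̄)) = 3.5000 + 3 × √(3.5000×0.95625) = 3.5000 + 3 × 1.8294 = 8.9883

8.99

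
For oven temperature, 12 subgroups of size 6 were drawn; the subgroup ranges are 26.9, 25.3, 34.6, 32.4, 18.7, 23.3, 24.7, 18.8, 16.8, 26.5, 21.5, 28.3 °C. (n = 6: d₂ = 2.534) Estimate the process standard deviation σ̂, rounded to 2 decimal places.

9.79

R̄ = (26.9 + 25.3 + 34.6 + 32.4 + 18.7 + 23.3 + 24.7 + 18.8 + 16.8 + 26.5 + 21.5 + 28.3) / 12 = 24.8167
σ̂ = R̄ / d₂ = 24.8167 / 2.534 = 9.7935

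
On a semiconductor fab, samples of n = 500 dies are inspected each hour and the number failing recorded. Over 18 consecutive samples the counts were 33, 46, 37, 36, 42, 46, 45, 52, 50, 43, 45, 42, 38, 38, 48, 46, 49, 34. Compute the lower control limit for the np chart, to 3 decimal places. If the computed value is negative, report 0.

24.014

p̄ = Σdᵢ / (k·n) = 770 / (18 × 500) = 0.08556
LCL = np̄ − 3·√(np̄(1−p̄)) = 42.7778 − 3 × 6.2544 = 24.0145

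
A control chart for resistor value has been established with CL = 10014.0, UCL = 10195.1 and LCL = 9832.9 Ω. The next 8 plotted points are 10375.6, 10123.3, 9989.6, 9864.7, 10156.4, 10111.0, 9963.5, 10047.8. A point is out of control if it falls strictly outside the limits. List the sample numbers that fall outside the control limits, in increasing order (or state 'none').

1

Compare each point to [9832.9, 10195.1]: sample 1 = 10375.6 > UCL.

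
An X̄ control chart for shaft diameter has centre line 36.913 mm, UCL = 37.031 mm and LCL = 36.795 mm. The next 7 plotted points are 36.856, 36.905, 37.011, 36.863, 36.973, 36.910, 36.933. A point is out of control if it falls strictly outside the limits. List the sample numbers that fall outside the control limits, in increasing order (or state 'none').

none

All 7 points lie within [36.795, 37.031].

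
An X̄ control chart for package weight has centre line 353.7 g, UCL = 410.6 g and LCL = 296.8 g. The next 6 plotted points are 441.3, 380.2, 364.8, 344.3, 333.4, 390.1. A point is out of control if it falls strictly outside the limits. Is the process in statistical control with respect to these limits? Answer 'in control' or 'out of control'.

Compare each point to [296.8, 410.6]: sample 1 = 441.3 > UCL.

out of control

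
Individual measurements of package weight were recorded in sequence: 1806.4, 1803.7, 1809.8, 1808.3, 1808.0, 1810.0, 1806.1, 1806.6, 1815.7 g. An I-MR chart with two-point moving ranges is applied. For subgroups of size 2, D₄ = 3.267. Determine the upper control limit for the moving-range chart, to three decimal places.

Moving ranges: 2.7, 6.1, 1.5, 0.3, 2.0, 3.9, 0.5, 9.1; M̄R̄ = 26.1000 / 8 = 3.2625
UCL_MR = D₄·M̄R̄ = 3.267 × 3.2625 = 10.6586

10.659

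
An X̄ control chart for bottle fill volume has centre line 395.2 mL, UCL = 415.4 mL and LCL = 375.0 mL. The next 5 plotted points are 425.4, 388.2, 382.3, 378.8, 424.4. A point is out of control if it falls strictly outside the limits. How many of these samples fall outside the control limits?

2

Compare each point to [375.0, 415.4]: sample 1 = 425.4 > UCL; sample 5 = 424.4 > UCL.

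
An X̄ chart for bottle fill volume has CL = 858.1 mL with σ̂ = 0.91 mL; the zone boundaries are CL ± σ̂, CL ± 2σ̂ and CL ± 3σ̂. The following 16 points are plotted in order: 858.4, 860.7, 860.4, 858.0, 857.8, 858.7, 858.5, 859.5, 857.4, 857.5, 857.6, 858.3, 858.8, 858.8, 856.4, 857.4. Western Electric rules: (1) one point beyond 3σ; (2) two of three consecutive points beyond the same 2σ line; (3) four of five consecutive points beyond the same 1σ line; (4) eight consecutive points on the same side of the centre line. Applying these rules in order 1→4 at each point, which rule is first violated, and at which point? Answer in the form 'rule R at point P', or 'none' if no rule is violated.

rule 2 at point 3

Zone of each point (C = within 1σ̂, B = 1σ̂–2σ̂, A = 2σ̂–3σ̂, * = beyond 3σ̂; sign = side of CL): 1:+C, 2:+A, 3:+A, 4:-C, 5:-C, 6:+C, 7:+C, 8:+B, 9:-C, 10:-C, 11:-C, 12:+C, 13:+C, 14:+C, 15:-B, 16:-C
Rule 2 (two of three consecutive points beyond the same 2σ limit) is satisfied at point 3.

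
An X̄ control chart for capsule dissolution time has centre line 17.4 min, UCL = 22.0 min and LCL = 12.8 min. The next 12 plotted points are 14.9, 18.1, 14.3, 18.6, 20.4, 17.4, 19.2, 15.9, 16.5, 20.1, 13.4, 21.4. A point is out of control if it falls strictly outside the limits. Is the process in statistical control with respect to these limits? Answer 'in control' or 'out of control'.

in control

All 12 points lie within [12.8, 22.0].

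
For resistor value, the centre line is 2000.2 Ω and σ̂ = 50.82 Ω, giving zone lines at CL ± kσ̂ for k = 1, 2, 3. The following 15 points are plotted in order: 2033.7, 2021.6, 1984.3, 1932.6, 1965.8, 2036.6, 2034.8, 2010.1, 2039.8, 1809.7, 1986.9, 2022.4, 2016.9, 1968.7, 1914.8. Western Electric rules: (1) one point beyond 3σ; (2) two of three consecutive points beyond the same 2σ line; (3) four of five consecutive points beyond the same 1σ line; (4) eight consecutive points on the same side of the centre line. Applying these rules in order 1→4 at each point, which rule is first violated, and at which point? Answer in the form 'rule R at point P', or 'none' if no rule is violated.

rule 1 at point 10

Zone of each point (C = within 1σ̂, B = 1σ̂–2σ̂, A = 2σ̂–3σ̂, * = beyond 3σ̂; sign = side of CL): 1:+C, 2:+C, 3:-C, 4:-B, 5:-C, 6:+C, 7:+C, 8:+C, 9:+C, 10:-*, 11:-C, 12:+C, 13:+C, 14:-C, 15:-B
Rule 1 (one point beyond the 3σ limits) is satisfied at point 10.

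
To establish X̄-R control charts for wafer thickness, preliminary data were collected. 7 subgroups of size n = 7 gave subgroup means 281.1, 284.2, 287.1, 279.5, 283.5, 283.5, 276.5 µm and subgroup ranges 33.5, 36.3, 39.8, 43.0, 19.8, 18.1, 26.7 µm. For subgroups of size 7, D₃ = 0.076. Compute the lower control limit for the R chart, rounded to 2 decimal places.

R̄ = (33.5 + 36.3 + 39.8 + 43.0 + 19.8 + 18.1 + 26.7) / 7 = 217.2000 / 7 = 31.0286
LCL_R = D₃·R̄ = 0.076 × 31.0286 = 2.3582

2.36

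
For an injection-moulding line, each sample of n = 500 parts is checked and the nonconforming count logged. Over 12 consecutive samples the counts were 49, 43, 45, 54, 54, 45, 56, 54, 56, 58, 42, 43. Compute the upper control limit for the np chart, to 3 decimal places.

70.026

p̄ = Σdᵢ / (k·n) = 599 / (12 × 500) = 0.09983
UCL = np̄ + 3·√(np̄(1−p̄)) = 49.9167 + 3 × √(49.9167×0.90017) = 49.9167 + 3 × 6.7032 = 70.0264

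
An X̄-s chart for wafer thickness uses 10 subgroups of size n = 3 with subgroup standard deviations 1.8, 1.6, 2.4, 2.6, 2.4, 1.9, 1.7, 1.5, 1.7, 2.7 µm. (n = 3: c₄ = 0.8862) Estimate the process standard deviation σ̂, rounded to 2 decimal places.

s̄ = (1.8 + 1.6 + 2.4 + 2.6 + 2.4 + 1.9 + 1.7 + 1.5 + 1.7 + 2.7) / 10 = 2.0300
σ̂ = s̄ / c₄ = 2.0300 / 0.8862 = 2.2907

2.29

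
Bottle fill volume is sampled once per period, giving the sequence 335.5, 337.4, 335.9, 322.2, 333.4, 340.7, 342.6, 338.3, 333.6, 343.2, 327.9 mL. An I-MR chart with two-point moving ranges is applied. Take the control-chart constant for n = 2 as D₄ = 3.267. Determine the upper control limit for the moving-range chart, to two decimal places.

Moving ranges: 1.9, 1.5, 13.7, 11.2, 7.3, 1.9, 4.3, 4.7, 9.6, 15.3; M̄R̄ = 71.4000 / 10 = 7.1400
UCL_MR = D₄·M̄R̄ = 3.267 × 7.1400 = 23.3264

23.33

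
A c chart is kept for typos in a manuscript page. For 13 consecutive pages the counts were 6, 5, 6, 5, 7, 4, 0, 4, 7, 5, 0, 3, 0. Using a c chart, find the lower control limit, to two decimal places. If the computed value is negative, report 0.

c̄ = (6 + 5 + 6 + 5 + 7 + 4 + 0 + 4 + 7 + 5 + 0 + 3 + 0) / 13 = 52 / 13 = 4.0000
LCL = c̄ − 3√c̄ = 4.0000 − 3 × 2.0000 = -2.0000 → 0 (cannot be negative)

0.00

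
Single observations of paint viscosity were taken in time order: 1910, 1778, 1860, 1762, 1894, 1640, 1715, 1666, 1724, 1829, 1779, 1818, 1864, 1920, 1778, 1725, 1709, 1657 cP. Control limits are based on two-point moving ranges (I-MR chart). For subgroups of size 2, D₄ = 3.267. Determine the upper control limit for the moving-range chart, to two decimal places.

276.54

Moving ranges: 132, 82, 98, 132, 254, 75, 49, 58, 105, 50, 39, 46, 56, 142, 53, 16, 52; M̄R̄ = 1439.0000 / 17 = 84.6471
UCL_MR = D₄·M̄R̄ = 3.267 × 84.6471 = 276.5419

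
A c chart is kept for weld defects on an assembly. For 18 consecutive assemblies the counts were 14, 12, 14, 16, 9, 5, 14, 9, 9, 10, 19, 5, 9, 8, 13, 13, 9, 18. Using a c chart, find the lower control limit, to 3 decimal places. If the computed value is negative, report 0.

1.296

c̄ = (14 + 12 + 14 + 16 + 9 + 5 + 14 + 9 + 9 + 10 + 19 + 5 + 9 + 8 + 13 + 13 + 9 + 18) / 18 = 206 / 18 = 11.4444
LCL = c̄ − 3√c̄ = 11.4444 − 3 × 3.3830 = 1.2956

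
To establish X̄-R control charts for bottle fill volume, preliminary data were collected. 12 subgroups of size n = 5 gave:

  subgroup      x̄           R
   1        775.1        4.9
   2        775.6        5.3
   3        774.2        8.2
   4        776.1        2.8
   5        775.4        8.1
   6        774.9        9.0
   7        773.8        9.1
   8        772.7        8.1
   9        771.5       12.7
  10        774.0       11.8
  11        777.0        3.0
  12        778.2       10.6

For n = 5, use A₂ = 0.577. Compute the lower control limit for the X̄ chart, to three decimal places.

770.374

X̄̄ = (775.1 + 775.6 + 774.2 + 776.1 + 775.4 + 774.9 + 773.8 + 772.7 + 771.5 + 774.0 + 777.0 + 778.2) / 12 = 9298.5000 / 12 = 774.8750
R̄ = (4.9 + 5.3 + 8.2 + 2.8 + 8.1 + 9.0 + 9.1 + 8.1 + 12.7 + 11.8 + 3.0 + 10.6) / 12 = 93.6000 / 12 = 7.8000
LCL = X̄̄ − A₂·R̄ = 774.8750 − 0.577 × 7.8000 = 770.3744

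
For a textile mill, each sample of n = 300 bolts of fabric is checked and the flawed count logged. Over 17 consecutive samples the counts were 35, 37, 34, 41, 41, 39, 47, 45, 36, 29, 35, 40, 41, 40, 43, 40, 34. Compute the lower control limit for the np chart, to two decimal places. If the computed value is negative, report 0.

p̄ = Σdᵢ / (k·n) = 657 / (17 × 300) = 0.12882
LCL = np̄ − 3·√(np̄(1−p̄)) = 38.6471 − 3 × 5.8024 = 21.2397

21.24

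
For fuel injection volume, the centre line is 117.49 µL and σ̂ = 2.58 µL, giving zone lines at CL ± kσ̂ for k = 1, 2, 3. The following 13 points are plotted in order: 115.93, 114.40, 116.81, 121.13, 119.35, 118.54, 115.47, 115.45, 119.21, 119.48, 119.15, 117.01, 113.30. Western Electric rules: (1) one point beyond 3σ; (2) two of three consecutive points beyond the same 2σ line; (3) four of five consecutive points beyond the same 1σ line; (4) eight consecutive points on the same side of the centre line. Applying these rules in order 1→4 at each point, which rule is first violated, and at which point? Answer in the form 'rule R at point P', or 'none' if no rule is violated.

none

Zone of each point (C = within 1σ̂, B = 1σ̂–2σ̂, A = 2σ̂–3σ̂, * = beyond 3σ̂; sign = side of CL): 1:-C, 2:-B, 3:-C, 4:+B, 5:+C, 6:+C, 7:-C, 8:-C, 9:+C, 10:+C, 11:+C, 12:-C, 13:-B
No rule fires across all 13 points.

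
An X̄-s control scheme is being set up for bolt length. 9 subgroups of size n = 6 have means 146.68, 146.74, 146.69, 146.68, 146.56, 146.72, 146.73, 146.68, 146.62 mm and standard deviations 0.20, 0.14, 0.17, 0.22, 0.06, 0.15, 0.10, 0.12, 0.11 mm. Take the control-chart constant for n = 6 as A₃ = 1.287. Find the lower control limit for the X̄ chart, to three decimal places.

X̄̄ = (146.68 + 146.74 + 146.69 + 146.68 + 146.56 + 146.72 + 146.73 + 146.68 + 146.62) / 9 = 146.6778
s̄ = (0.20 + 0.14 + 0.17 + 0.22 + 0.06 + 0.15 + 0.10 + 0.12 + 0.11) / 9 = 0.1411
LCL = X̄̄ − A₃·s̄ = 146.6778 − 1.287 × 0.1411 = 146.4962

146.496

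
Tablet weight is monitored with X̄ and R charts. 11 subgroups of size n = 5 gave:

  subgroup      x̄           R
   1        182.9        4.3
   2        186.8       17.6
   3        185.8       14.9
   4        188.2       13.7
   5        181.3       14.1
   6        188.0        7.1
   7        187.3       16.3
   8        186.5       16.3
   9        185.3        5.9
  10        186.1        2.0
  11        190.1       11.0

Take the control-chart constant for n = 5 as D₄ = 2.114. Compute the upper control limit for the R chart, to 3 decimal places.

R̄ = (4.3 + 17.6 + 14.9 + 13.7 + 14.1 + 7.1 + 16.3 + 16.3 + 5.9 + 2.0 + 11.0) / 11 = 123.2000 / 11 = 11.2000
UCL_R = D₄·R̄ = 2.114 × 11.2000 = 23.6768

23.677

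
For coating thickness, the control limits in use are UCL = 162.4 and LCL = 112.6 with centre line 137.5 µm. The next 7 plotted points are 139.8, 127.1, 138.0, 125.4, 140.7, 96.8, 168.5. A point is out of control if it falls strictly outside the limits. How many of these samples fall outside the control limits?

2

Compare each point to [112.6, 162.4]: sample 6 = 96.8 < LCL; sample 7 = 168.5 > UCL.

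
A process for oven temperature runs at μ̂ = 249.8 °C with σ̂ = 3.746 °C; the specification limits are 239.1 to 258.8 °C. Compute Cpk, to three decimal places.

Cpu = (USL − μ̂) / (3σ̂) = (258.8 − 249.8) / (3 × 3.746) = 0.8009; Cpl = (μ̂ − LSL) / (3σ̂) = (249.8 − 239.1) / (3 × 3.746) = 0.9521; Cpk = min(Cpu, Cpl) = 0.8009

0.801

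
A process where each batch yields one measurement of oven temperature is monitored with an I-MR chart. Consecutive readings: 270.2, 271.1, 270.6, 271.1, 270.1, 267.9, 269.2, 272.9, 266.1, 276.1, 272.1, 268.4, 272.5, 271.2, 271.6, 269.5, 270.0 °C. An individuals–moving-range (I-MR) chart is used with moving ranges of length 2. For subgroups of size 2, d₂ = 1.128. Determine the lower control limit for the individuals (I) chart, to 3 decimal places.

X̄ = (270.2 + 271.1 + 270.6 + 271.1 + 270.1 + 267.9 + 269.2 + 272.9 + 266.1 + 276.1 + 272.1 + 268.4 + 272.5 + 271.2 + 271.6 + 269.5 + 270.0) / 17 = 270.6235
Moving ranges: 0.9, 0.5, 0.5, 1.0, 2.2, 1.3, 3.7, 6.8, 10.0, 4.0, 3.7, 4.1, 1.3, 0.4, 2.1, 0.5; M̄R̄ = 43.0000 / 16 = 2.6875
LCL = X̄ − 3·M̄R̄/d₂ = 270.6235 − 3 × 2.6875 / 1.128 = 263.4759

263.476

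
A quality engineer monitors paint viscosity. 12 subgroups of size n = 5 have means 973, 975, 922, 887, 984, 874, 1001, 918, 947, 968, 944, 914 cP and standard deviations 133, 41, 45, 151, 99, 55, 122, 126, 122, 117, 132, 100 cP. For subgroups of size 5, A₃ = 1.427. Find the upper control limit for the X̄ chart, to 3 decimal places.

1090.063

X̄̄ = (973 + 975 + 922 + 887 + 984 + 874 + 1001 + 918 + 947 + 968 + 944 + 914) / 12 = 942.2500
s̄ = (133 + 41 + 45 + 151 + 99 + 55 + 122 + 126 + 122 + 117 + 132 + 100) / 12 = 103.5833
UCL = X̄̄ + A₃·s̄ = 942.2500 + 1.427 × 103.5833 = 1090.0634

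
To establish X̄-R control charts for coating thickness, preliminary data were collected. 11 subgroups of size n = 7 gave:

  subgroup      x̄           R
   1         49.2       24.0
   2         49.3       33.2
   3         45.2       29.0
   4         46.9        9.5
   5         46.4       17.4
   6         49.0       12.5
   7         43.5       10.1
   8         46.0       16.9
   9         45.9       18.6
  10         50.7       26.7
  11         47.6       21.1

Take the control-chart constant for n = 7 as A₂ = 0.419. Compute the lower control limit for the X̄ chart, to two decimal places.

38.90

X̄̄ = (49.2 + 49.3 + 45.2 + 46.9 + 46.4 + 49.0 + 43.5 + 46.0 + 45.9 + 50.7 + 47.6) / 11 = 519.7000 / 11 = 47.2455
R̄ = (24.0 + 33.2 + 29.0 + 9.5 + 17.4 + 12.5 + 10.1 + 16.9 + 18.6 + 26.7 + 21.1) / 11 = 219.0000 / 11 = 19.9091
LCL = X̄̄ − A₂·R̄ = 47.2455 − 0.419 × 19.9091 = 38.9035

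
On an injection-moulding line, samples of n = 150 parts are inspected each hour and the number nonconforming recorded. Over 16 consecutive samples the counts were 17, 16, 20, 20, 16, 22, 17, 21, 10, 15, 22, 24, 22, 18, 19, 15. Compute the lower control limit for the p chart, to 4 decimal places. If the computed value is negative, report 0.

p̄ = Σdᵢ / (k·n) = 294 / (16 × 150) = 0.12250
LCL = p̄ − 3·√(p̄(1−p̄)/n) = 0.12250 − 3 × 0.02677 = 0.04219

0.0422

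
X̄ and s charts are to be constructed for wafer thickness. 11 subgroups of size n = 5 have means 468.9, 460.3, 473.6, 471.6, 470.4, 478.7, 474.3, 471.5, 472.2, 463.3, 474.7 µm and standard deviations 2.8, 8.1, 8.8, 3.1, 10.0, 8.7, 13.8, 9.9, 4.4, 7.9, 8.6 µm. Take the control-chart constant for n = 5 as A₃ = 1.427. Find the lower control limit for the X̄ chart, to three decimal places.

X̄̄ = (468.9 + 460.3 + 473.6 + 471.6 + 470.4 + 478.7 + 474.3 + 471.5 + 472.2 + 463.3 + 474.7) / 11 = 470.8636
s̄ = (2.8 + 8.1 + 8.8 + 3.1 + 10.0 + 8.7 + 13.8 + 9.9 + 4.4 + 7.9 + 8.6) / 11 = 7.8273
LCL = X̄̄ − A₃·s̄ = 470.8636 − 1.427 × 7.8273 = 459.6941

459.694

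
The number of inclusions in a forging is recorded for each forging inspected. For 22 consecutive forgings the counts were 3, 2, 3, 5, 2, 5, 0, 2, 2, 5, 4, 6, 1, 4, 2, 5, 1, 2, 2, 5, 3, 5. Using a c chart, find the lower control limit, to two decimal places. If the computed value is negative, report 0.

0.00

c̄ = (3 + 2 + 3 + 5 + 2 + 5 + 0 + 2 + 2 + 5 + 4 + 6 + 1 + 4 + 2 + 5 + 1 + 2 + 2 + 5 + 3 + 5) / 22 = 69 / 22 = 3.1364
LCL = c̄ − 3√c̄ = 3.1364 − 3 × 1.7710 = -2.1766 → 0 (cannot be negative)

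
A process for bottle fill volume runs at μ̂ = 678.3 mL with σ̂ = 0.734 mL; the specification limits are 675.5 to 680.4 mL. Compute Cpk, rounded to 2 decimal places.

Cpu = (USL − μ̂) / (3σ̂) = (680.4 − 678.3) / (3 × 0.734) = 0.9537; Cpl = (μ̂ − LSL) / (3σ̂) = (678.3 − 675.5) / (3 × 0.734) = 1.2716; Cpk = min(Cpu, Cpl) = 0.9537

0.95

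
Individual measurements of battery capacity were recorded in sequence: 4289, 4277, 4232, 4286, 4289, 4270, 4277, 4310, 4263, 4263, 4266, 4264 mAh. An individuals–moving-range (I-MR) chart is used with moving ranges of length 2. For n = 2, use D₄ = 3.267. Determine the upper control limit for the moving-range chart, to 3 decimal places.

66.825

Moving ranges: 12, 45, 54, 3, 19, 7, 33, 47, 0, 3, 2; M̄R̄ = 225.0000 / 11 = 20.4545
UCL_MR = D₄·M̄R̄ = 3.267 × 20.4545 = 66.8250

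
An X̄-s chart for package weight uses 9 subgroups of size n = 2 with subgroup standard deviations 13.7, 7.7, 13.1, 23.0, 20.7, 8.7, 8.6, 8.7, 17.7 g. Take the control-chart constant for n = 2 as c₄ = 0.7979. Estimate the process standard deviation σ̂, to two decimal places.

s̄ = (13.7 + 7.7 + 13.1 + 23.0 + 20.7 + 8.7 + 8.6 + 8.7 + 17.7) / 9 = 13.5444
σ̂ = s̄ / c₄ = 13.5444 / 0.7979 = 16.9751

16.98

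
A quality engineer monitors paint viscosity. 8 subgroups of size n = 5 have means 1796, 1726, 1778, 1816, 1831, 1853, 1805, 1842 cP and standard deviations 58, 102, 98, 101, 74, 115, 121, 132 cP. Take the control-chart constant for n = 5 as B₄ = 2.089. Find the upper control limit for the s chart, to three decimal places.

209.161

s̄ = (58 + 102 + 98 + 101 + 74 + 115 + 121 + 132) / 8 = 100.1250
UCL_s = B₄·s̄ = 2.089 × 100.1250 = 209.1611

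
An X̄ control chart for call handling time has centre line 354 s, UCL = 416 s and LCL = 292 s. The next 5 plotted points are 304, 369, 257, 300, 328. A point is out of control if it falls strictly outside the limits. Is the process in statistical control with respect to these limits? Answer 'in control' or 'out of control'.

out of control

Compare each point to [292, 416]: sample 3 = 257 < LCL.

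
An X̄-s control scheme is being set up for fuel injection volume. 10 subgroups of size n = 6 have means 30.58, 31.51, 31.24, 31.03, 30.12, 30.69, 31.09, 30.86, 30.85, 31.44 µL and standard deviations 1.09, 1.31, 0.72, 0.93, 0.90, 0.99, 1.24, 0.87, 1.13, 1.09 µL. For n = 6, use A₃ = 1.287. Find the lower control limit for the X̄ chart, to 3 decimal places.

29.619

X̄̄ = (30.58 + 31.51 + 31.24 + 31.03 + 30.12 + 30.69 + 31.09 + 30.86 + 30.85 + 31.44) / 10 = 30.9410
s̄ = (1.09 + 1.31 + 0.72 + 0.93 + 0.90 + 0.99 + 1.24 + 0.87 + 1.13 + 1.09) / 10 = 1.0270
LCL = X̄̄ − A₃·s̄ = 30.9410 − 1.287 × 1.0270 = 29.6193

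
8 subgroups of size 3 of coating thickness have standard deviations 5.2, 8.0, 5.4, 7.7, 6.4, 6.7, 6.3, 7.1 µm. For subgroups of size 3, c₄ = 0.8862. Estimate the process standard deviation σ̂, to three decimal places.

7.448

s̄ = (5.2 + 8.0 + 5.4 + 7.7 + 6.4 + 6.7 + 6.3 + 7.1) / 8 = 6.6000
σ̂ = s̄ / c₄ = 6.6000 / 0.8862 = 7.4475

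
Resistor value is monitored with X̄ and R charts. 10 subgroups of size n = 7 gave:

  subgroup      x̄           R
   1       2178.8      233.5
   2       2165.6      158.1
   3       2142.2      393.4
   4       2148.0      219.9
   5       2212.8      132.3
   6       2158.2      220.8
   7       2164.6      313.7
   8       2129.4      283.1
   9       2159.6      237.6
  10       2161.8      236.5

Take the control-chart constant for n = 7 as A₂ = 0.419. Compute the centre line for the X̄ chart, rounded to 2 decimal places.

X̄̄ = (2178.8 + 2165.6 + 2142.2 + 2148.0 + 2212.8 + 2158.2 + 2164.6 + 2129.4 + 2159.6 + 2161.8) / 10 = 21621.0000 / 10 = 2162.1000
CL = X̄̄ = 2162.1000

2162.10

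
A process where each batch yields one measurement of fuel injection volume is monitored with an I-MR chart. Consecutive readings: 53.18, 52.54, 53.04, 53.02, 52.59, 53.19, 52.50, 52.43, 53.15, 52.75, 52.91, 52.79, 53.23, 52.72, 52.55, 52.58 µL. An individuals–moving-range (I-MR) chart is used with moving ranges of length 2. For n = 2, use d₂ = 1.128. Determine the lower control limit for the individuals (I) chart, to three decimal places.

51.848

X̄ = (53.18 + 52.54 + 53.04 + 53.02 + 52.59 + 53.19 + 52.50 + 52.43 + 53.15 + 52.75 + 52.91 + 52.79 + 53.23 + 52.72 + 52.55 + 52.58) / 16 = 52.8231
Moving ranges: 0.64, 0.50, 0.02, 0.43, 0.60, 0.69, 0.07, 0.72, 0.40, 0.16, 0.12, 0.44, 0.51, 0.17, 0.03; M̄R̄ = 5.5000 / 15 = 0.3667
LCL = X̄ − 3·M̄R̄/d₂ = 52.8231 − 3 × 0.3667 / 1.128 = 51.8479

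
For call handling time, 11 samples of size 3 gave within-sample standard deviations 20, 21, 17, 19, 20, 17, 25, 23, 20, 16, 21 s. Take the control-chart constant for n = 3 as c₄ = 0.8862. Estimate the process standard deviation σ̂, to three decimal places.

22.466

s̄ = (20 + 21 + 17 + 19 + 20 + 17 + 25 + 23 + 20 + 16 + 21) / 11 = 19.9091
σ̂ = s̄ / c₄ = 19.9091 / 0.8862 = 22.4657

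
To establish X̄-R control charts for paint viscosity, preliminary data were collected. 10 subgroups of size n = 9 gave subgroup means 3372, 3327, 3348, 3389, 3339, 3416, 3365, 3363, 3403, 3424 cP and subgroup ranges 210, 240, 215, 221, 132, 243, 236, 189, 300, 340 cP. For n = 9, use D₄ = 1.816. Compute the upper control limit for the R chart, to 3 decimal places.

422.402

R̄ = (210 + 240 + 215 + 221 + 132 + 243 + 236 + 189 + 300 + 340) / 10 = 2326.0000 / 10 = 232.6000
UCL_R = D₄·R̄ = 1.816 × 232.6000 = 422.4016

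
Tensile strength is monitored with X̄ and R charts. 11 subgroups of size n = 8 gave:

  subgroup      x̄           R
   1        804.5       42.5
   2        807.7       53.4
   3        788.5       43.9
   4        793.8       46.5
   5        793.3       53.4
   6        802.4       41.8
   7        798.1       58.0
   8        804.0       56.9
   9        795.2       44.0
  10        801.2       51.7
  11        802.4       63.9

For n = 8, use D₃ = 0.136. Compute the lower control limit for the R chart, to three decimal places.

R̄ = (42.5 + 53.4 + 43.9 + 46.5 + 53.4 + 41.8 + 58.0 + 56.9 + 44.0 + 51.7 + 63.9) / 11 = 556.0000 / 11 = 50.5455
LCL_R = D₃·R̄ = 0.136 × 50.5455 = 6.8742

6.874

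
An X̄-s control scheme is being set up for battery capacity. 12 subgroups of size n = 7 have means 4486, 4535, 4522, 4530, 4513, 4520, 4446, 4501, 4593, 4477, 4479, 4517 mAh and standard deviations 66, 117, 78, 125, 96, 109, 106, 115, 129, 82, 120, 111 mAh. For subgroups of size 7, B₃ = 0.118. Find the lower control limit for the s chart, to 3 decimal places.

12.331

s̄ = (66 + 117 + 78 + 125 + 96 + 109 + 106 + 115 + 129 + 82 + 120 + 111) / 12 = 104.5000
LCL_s = B₃·s̄ = 0.118 × 104.5000 = 12.3310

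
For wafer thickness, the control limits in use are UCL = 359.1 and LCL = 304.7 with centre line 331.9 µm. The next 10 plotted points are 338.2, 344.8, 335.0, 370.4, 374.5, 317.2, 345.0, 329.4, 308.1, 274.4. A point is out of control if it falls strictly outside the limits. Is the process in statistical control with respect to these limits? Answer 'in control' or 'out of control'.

out of control

Compare each point to [304.7, 359.1]: sample 4 = 370.4 > UCL; sample 5 = 374.5 > UCL; sample 10 = 274.4 < LCL.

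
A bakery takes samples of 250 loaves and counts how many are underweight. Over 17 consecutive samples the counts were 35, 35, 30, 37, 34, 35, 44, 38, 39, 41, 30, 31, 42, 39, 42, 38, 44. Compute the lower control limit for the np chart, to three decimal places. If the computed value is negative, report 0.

p̄ = Σdᵢ / (k·n) = 634 / (17 × 250) = 0.14918
LCL = np̄ − 3·√(np̄(1−p̄)) = 37.2941 − 3 × 5.6330 = 20.3951

20.395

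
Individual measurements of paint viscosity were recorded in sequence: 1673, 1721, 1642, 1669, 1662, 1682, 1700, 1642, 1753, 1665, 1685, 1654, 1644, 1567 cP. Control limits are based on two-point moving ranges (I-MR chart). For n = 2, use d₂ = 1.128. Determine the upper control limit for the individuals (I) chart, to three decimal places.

1790.022

X̄ = (1673 + 1721 + 1642 + 1669 + 1662 + 1682 + 1700 + 1642 + 1753 + 1665 + 1685 + 1654 + 1644 + 1567) / 14 = 1668.5000
Moving ranges: 48, 79, 27, 7, 20, 18, 58, 111, 88, 20, 31, 10, 77; M̄R̄ = 594.0000 / 13 = 45.6923
UCL = X̄ + 3·M̄R̄/d₂ = 1668.5000 + 3 × 45.6923 / 1.128 = 1790.0221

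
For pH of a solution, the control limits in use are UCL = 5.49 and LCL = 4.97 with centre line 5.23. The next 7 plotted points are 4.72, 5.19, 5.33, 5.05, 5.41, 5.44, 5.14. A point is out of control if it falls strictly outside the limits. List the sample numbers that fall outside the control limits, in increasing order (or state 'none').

1

Compare each point to [4.97, 5.49]: sample 1 = 4.72 < LCL.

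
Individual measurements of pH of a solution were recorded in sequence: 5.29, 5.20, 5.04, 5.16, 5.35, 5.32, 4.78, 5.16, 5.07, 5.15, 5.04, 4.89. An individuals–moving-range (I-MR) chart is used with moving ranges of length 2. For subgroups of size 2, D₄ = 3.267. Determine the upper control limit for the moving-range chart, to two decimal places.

0.58

Moving ranges: 0.09, 0.16, 0.12, 0.19, 0.03, 0.54, 0.38, 0.09, 0.08, 0.11, 0.15; M̄R̄ = 1.9400 / 11 = 0.1764
UCL_MR = D₄·M̄R̄ = 3.267 × 0.1764 = 0.5762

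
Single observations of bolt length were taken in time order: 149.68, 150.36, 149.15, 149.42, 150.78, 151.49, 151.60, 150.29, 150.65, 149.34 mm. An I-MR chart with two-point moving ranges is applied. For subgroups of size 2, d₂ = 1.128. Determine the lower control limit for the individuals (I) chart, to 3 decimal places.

X̄ = (149.68 + 150.36 + 149.15 + 149.42 + 150.78 + 151.49 + 151.60 + 150.29 + 150.65 + 149.34) / 10 = 150.2760
Moving ranges: 0.68, 1.21, 0.27, 1.36, 0.71, 0.11, 1.31, 0.36, 1.31; M̄R̄ = 7.3200 / 9 = 0.8133
LCL = X̄ − 3·M̄R̄/d₂ = 150.2760 − 3 × 0.8133 / 1.128 = 148.1129

148.113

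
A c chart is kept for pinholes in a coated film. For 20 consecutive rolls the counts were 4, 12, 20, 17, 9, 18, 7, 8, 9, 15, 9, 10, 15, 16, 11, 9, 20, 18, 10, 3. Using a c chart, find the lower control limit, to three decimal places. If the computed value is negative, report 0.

c̄ = (4 + 12 + 20 + 17 + 9 + 18 + 7 + 8 + 9 + 15 + 9 + 10 + 15 + 16 + 11 + 9 + 20 + 18 + 10 + 3) / 20 = 240 / 20 = 12.0000
LCL = c̄ − 3√c̄ = 12.0000 − 3 × 3.4641 = 1.6077

1.608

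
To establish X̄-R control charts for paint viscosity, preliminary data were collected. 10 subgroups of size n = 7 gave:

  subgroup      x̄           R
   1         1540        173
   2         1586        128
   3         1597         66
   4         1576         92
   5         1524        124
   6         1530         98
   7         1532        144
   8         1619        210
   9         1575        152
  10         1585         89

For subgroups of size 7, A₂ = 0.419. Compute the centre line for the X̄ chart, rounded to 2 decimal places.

1566.40

X̄̄ = (1540 + 1586 + 1597 + 1576 + 1524 + 1530 + 1532 + 1619 + 1575 + 1585) / 10 = 15664.0000 / 10 = 1566.4000
CL = X̄̄ = 1566.4000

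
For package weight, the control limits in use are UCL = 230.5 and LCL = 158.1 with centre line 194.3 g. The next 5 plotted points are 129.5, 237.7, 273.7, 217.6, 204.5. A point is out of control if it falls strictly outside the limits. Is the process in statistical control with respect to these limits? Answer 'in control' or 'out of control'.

out of control

Compare each point to [158.1, 230.5]: sample 1 = 129.5 < LCL; sample 2 = 237.7 > UCL; sample 3 = 273.7 > UCL.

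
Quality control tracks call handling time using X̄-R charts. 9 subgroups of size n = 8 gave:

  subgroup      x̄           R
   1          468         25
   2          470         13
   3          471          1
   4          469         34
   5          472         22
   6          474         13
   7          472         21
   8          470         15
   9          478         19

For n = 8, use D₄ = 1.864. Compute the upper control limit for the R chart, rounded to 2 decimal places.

R̄ = (25 + 13 + 1 + 34 + 22 + 13 + 21 + 15 + 19) / 9 = 163.0000 / 9 = 18.1111
UCL_R = D₄·R̄ = 1.864 × 18.1111 = 33.7591

33.76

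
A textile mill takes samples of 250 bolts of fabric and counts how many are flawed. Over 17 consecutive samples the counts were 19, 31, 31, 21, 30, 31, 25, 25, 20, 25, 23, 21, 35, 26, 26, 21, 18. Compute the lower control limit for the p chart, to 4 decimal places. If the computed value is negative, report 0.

p̄ = Σdᵢ / (k·n) = 428 / (17 × 250) = 0.10071
LCL = p̄ − 3·√(p̄(1−p̄)/n) = 0.10071 − 3 × 0.01903 = 0.04361

0.0436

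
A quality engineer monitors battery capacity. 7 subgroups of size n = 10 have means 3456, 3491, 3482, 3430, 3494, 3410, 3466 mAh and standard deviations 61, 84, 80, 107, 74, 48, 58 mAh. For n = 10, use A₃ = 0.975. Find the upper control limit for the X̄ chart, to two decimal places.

3532.60

X̄̄ = (3456 + 3491 + 3482 + 3430 + 3494 + 3410 + 3466) / 7 = 3461.2857
s̄ = (61 + 84 + 80 + 107 + 74 + 48 + 58) / 7 = 73.1429
UCL = X̄̄ + A₃·s̄ = 3461.2857 + 0.975 × 73.1429 = 3532.6000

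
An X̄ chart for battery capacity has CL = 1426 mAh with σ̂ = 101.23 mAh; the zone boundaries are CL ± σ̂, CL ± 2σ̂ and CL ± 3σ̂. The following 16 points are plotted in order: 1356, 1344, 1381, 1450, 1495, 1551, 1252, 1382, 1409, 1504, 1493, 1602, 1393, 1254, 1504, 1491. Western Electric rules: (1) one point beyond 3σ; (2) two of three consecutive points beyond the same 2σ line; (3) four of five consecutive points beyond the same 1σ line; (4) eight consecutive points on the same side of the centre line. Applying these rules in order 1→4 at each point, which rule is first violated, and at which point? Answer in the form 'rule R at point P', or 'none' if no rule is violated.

none

Zone of each point (C = within 1σ̂, B = 1σ̂–2σ̂, A = 2σ̂–3σ̂, * = beyond 3σ̂; sign = side of CL): 1:-C, 2:-C, 3:-C, 4:+C, 5:+C, 6:+B, 7:-B, 8:-C, 9:-C, 10:+C, 11:+C, 12:+B, 13:-C, 14:-B, 15:+C, 16:+C
No rule fires across all 16 points.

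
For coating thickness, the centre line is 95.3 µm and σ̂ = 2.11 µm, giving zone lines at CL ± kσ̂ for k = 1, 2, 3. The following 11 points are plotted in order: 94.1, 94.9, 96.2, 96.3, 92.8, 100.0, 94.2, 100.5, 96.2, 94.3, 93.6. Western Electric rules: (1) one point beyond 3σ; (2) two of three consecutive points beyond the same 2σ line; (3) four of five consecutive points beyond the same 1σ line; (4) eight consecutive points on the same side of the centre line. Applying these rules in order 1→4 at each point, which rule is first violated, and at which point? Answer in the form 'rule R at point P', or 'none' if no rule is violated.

Zone of each point (C = within 1σ̂, B = 1σ̂–2σ̂, A = 2σ̂–3σ̂, * = beyond 3σ̂; sign = side of CL): 1:-C, 2:-C, 3:+C, 4:+C, 5:-B, 6:+A, 7:-C, 8:+A, 9:+C, 10:-C, 11:-C
Rule 2 (two of three consecutive points beyond the same 2σ limit) is satisfied at point 8.

rule 2 at point 8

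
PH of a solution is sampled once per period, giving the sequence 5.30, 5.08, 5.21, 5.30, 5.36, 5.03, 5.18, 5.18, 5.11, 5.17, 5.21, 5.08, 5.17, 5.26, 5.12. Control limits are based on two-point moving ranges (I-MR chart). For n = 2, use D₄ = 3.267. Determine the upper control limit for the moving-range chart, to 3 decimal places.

0.373

Moving ranges: 0.22, 0.13, 0.09, 0.06, 0.33, 0.15, 0.00, 0.07, 0.06, 0.04, 0.13, 0.09, 0.09, 0.14; M̄R̄ = 1.6000 / 14 = 0.1143
UCL_MR = D₄·M̄R̄ = 3.267 × 0.1143 = 0.3734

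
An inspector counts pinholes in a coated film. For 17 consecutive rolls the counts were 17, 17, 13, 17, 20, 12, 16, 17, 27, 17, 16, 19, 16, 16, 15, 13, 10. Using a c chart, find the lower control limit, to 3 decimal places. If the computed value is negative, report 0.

4.221

c̄ = (17 + 17 + 13 + 17 + 20 + 12 + 16 + 17 + 27 + 17 + 16 + 19 + 16 + 16 + 15 + 13 + 10) / 17 = 278 / 17 = 16.3529
LCL = c̄ − 3√c̄ = 16.3529 − 3 × 4.0439 = 4.2213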